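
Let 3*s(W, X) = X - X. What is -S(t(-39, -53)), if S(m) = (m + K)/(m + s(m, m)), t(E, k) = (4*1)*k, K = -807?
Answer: -1019/212 ≈ -4.8066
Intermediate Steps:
s(W, X) = 0 (s(W, X) = (X - X)/3 = (⅓)*0 = 0)
t(E, k) = 4*k
S(m) = (-807 + m)/m (S(m) = (m - 807)/(m + 0) = (-807 + m)/m)
-S(t(-39, -53)) = -(-807 + 4*(-53))/(4*(-53)) = -(-807 - 212)/(-212) = -(-1)*(-1019)/212 = -1*1019/212 = -1019/212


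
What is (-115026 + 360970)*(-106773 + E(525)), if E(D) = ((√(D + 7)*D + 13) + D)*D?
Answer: 43206704088 + 135576630000*√133 ≈ 1.6068e+12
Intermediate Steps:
E(D) = D*(13 + D + D*√(7 + D)) (E(D) = ((√(7 + D)*D + 13) + D)*D = ((D*√(7 + D) + 13) + D)*D = ((13 + D*√(7 + D)) + D)*D = (13 + D + D*√(7 + D))*D = D*(13 + D + D*√(7 + D)))
(-115026 + 360970)*(-106773 + E(525)) = (-115026 + 360970)*(-106773 + 525*(13 + 525 + 525*√(7 + 525))) = 245944*(-106773 + 525*(13 + 525 + 525*√532)) = 245944*(-106773 + 525*(13 + 525 + 525*(2*√133))) = 245944*(-106773 + 525*(13 + 525 + 1050*√133)) = 245944*(-106773 + 525*(538 + 1050*√133)) = 245944*(-106773 + (282450 + 551250*√133)) = 245944*(175677 + 551250*√133) = 43206704088 + 135576630000*√133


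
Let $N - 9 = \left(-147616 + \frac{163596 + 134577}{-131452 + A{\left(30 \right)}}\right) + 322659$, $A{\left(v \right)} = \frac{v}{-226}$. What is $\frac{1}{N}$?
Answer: $\frac{14854091}{2600204644183} \approx 5.7127 \cdot 10^{-6}$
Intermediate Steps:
$A{\left(v \right)} = - \frac{v}{226}$ ($A{\left(v \right)} = v \left(- \frac{1}{226}\right) = - \frac{v}{226}$)
$N = \frac{2600204644183}{14854091}$ ($N = 9 + \left(\left(-147616 + \frac{163596 + 134577}{-131452 - \frac{15}{113}}\right) + 322659\right) = 9 + \left(\left(-147616 + \frac{298173}{-131452 - \frac{15}{113}}\right) + 322659\right) = 9 + \left(\left(-147616 + \frac{298173}{- \frac{14854091}{113}}\right) + 322659\right) = 9 + \left(\left(-147616 + 298173 \left(- \frac{113}{14854091}\right)\right) + 322659\right) = 9 + \left(\left(-147616 - \frac{33693549}{14854091}\right) + 322659\right) = 9 + \left(- \frac{2192735190605}{14854091} + 322659\right) = 9 + \frac{2600070957364}{14854091} = \frac{2600204644183}{14854091} \approx 1.7505 \cdot 10^{5}$)
$\frac{1}{N} = \frac{1}{\frac{2600204644183}{14854091}} = \frac{14854091}{2600204644183}$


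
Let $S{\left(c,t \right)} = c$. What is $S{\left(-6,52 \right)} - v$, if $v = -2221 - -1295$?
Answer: $920$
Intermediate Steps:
$v = -926$ ($v = -2221 + 1295 = -926$)
$S{\left(-6,52 \right)} - v = -6 - -926 = -6 + 926 = 920$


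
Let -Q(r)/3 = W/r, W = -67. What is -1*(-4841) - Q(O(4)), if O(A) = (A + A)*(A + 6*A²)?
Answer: 3872599/800 ≈ 4840.8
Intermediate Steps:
O(A) = 2*A*(A + 6*A²) (O(A) = (2*A)*(A + 6*A²) = 2*A*(A + 6*A²))
Q(r) = 201/r (Q(r) = -(-201)/r = 201/r)
-1*(-4841) - Q(O(4)) = -1*(-4841) - 201/(4²*(2 + 12*4)) = 4841 - 201/(16*(2 + 48)) = 4841 - 201/(16*50) = 4841 - 201/800 = 3872599/800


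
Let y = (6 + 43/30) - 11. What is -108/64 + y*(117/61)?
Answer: -41619/4880 ≈ -8.5285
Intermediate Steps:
y = -107/30 (y = (6 + 43*(1/30)) - 11 = (6 + 43/30) - 11 = 223/30 - 11 = -107/30 ≈ -3.5667)
-108/64 + y*(117/61) = -108/64 - 4173/(10*61) = -108*1/64 - 4173/(10*61) = -27/16 - 107/30*117/61 = -27/16 - 4173/610 = -41619/4880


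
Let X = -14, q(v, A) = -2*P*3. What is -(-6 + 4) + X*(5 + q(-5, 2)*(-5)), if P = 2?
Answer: -908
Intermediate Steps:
q(v, A) = -12 (q(v, A) = -2*2*3 = -4*3 = -12)
-(-6 + 4) + X*(5 + q(-5, 2)*(-5)) = -(-6 + 4) - 14*(5 - 12*(-5)) = -1*(-2) - 14*(5 + 60) = 2 - 14*65 = 2 - 910 = -908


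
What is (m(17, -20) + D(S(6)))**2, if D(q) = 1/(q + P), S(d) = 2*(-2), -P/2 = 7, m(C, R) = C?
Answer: 93025/324 ≈ 287.11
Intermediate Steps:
P = -14 (P = -2*7 = -14)
S(d) = -4
D(q) = 1/(-14 + q) (D(q) = 1/(q - 14) = 1/(-14 + q))
(m(17, -20) + D(S(6)))**2 = (17 + 1/(-14 - 4))**2 = (17 + 1/(-18))**2 = (17 - 1/18)**2 = (305/18)**2 = 93025/324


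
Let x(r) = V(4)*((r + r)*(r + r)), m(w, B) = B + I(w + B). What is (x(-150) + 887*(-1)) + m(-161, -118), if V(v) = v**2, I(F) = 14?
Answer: 1439009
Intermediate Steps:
m(w, B) = 14 + B (m(w, B) = B + 14 = 14 + B)
x(r) = 64*r**2 (x(r) = 4**2*((r + r)*(r + r)) = 16*((2*r)*(2*r)) = 16*(4*r**2) = 64*r**2)
(x(-150) + 887*(-1)) + m(-161, -118) = (64*(-150)**2 + 887*(-1)) + (14 - 118) = (64*22500 - 887) - 104 = (1440000 - 887) - 104 = 1439113 - 104 = 1439009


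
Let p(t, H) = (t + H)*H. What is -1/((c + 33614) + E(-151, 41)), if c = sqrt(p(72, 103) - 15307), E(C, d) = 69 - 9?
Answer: -16837/566967779 + 3*sqrt(302)/1133935558 ≈ -2.9651e-5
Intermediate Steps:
E(C, d) = 60
p(t, H) = H*(H + t) (p(t, H) = (H + t)*H = H*(H + t))
c = 3*sqrt(302) (c = sqrt(103*(103 + 72) - 15307) = sqrt(103*175 - 15307) = sqrt(18025 - 15307) = sqrt(2718) = 3*sqrt(302) ≈ 52.134)
-1/((c + 33614) + E(-151, 41)) = -1/((3*sqrt(302) + 33614) + 60) = -1/((33614 + 3*sqrt(302)) + 60) = -1/(33674 + 3*sqrt(302))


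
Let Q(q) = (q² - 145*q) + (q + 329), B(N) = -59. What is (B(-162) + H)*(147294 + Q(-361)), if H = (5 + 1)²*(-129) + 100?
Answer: -1518658584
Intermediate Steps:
Q(q) = 329 + q² - 144*q (Q(q) = (q² - 145*q) + (329 + q) = 329 + q² - 144*q)
H = -4544 (H = 6²*(-129) + 100 = 36*(-129) + 100 = -4644 + 100 = -4544)
(B(-162) + H)*(147294 + Q(-361)) = (-59 - 4544)*(147294 + (329 + (-361)² - 144*(-361))) = -4603*(147294 + (329 + 130321 + 51984)) = -4603*(147294 + 182634) = -4603*329928 = -1518658584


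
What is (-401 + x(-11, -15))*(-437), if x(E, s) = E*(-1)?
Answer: 170430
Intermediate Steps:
x(E, s) = -E
(-401 + x(-11, -15))*(-437) = (-401 - 1*(-11))*(-437) = (-401 + 11)*(-437) = -390*(-437) = 170430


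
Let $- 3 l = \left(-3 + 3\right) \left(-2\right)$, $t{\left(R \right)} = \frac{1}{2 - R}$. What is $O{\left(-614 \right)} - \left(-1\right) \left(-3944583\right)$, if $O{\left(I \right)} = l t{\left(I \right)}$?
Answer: $-3944583$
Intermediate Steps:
$l = 0$ ($l = - \frac{\left(-3 + 3\right) \left(-2\right)}{3} = - \frac{0 \left(-2\right)}{3} = \left(- \frac{1}{3}\right) 0 = 0$)
$O{\left(I \right)} = 0$ ($O{\left(I \right)} = 0 \left(- \frac{1}{-2 + I}\right) = 0$)
$O{\left(-614 \right)} - \left(-1\right) \left(-3944583\right) = 0 - \left(-1\right) \left(-3944583\right) = 0 - 3944583 = -3944583$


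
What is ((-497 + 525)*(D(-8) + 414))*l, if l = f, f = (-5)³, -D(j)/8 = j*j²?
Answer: -15785000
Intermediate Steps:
D(j) = -8*j³ (D(j) = -8*j*j² = -8*j³)
f = -125
l = -125
((-497 + 525)*(D(-8) + 414))*l = ((-497 + 525)*(-8*(-8)³ + 414))*(-125) = (28*(-8*(-512) + 414))*(-125) = (28*(4096 + 414))*(-125) = (28*4510)*(-125) = 126280*(-125) = -15785000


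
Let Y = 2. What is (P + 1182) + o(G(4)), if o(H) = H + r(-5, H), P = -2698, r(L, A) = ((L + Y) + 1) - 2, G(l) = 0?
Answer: -1520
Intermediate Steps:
r(L, A) = 1 + L (r(L, A) = ((L + 2) + 1) - 2 = ((2 + L) + 1) - 2 = (3 + L) - 2 = 1 + L)
o(H) = -4 + H (o(H) = H + (1 - 5) = H - 4 = -4 + H)
(P + 1182) + o(G(4)) = (-2698 + 1182) + (-4 + 0) = -1516 - 4 = -1520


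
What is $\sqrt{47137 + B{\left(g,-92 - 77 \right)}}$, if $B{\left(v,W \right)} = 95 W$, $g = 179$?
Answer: $\sqrt{31082} \approx 176.3$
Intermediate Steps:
$\sqrt{47137 + B{\left(g,-92 - 77 \right)}} = \sqrt{47137 + 95 \left(-92 - 77\right)} = \sqrt{47137 + 95 \left(-169\right)} = \sqrt{47137 - 16055} = \sqrt{31082}$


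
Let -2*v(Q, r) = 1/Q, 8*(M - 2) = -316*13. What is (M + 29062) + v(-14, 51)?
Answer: 799415/28 ≈ 28551.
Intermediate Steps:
M = -1023/2 (M = 2 + (-316*13)/8 = 2 + (1/8)*(-4108) = 2 - 1027/2 = -1023/2 ≈ -511.50)
v(Q, r) = -1/(2*Q)
(M + 29062) + v(-14, 51) = (-1023/2 + 29062) - 1/2/(-14) = 57101/2 - 1/2*(-1/14) = 57101/2 + 1/28 = 799415/28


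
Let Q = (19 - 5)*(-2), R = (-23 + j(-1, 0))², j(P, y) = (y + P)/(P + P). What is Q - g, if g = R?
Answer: -2137/4 ≈ -534.25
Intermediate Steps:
j(P, y) = (P + y)/(2*P) (j(P, y) = (P + y)/((2*P)) = (P + y)*(1/(2*P)) = (P + y)/(2*P))
R = 2025/4 (R = (-23 + (½)*(-1 + 0)/(-1))² = (-23 + (½)*(-1)*(-1))² = (-23 + ½)² = (-45/2)² = 2025/4 ≈ 506.25)
Q = -28 (Q = 14*(-2) = -28)
g = 2025/4 ≈ 506.25
Q - g = -28 - 1*2025/4 = -28 - 2025/4 = -2137/4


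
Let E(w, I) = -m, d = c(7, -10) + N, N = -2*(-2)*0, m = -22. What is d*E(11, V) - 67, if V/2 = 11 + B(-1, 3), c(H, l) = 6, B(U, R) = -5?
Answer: 65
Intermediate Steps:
N = 0 (N = 4*0 = 0)
d = 6 (d = 6 + 0 = 6)
V = 12 (V = 2*(11 - 5) = 2*6 = 12)
E(w, I) = 22 (E(w, I) = -1*(-22) = 22)
d*E(11, V) - 67 = 6*22 - 67 = 132 - 67 = 65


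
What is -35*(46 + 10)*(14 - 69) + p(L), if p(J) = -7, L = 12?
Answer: 107793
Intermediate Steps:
-35*(46 + 10)*(14 - 69) + p(L) = -35*(46 + 10)*(14 - 69) - 7 = -1960*(-55) - 7 = -35*(-3080) - 7 = 107800 - 7 = 107793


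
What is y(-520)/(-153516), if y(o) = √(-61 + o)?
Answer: -I*√581/153516 ≈ -0.00015701*I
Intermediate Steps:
y(-520)/(-153516) = √(-61 - 520)/(-153516) = √(-581)*(-1/153516) = (I*√581)*(-1/153516) = -I*√581/153516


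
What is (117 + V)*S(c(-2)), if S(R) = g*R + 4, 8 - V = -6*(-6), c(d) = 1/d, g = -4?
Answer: 534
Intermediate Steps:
V = -28 (V = 8 - (-6)*(-6) = 8 - 1*36 = 8 - 36 = -28)
S(R) = 4 - 4*R (S(R) = -4*R + 4 = 4 - 4*R)
(117 + V)*S(c(-2)) = (117 - 28)*(4 - 4/(-2)) = 89*(4 - 4*(-½)) = 89*(4 + 2) = 89*6 = 534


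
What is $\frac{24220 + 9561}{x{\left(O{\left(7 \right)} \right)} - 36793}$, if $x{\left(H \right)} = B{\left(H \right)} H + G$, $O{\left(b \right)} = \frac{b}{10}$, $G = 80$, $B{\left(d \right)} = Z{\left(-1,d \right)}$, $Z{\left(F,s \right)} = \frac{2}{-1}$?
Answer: $- \frac{168905}{183572} \approx -0.9201$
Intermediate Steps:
$Z{\left(F,s \right)} = -2$ ($Z{\left(F,s \right)} = 2 \left(-1\right) = -2$)
$B{\left(d \right)} = -2$
$O{\left(b \right)} = \frac{b}{10}$ ($O{\left(b \right)} = b \frac{1}{10} = \frac{b}{10}$)
$x{\left(H \right)} = 80 - 2 H$ ($x{\left(H \right)} = - 2 H + 80 = 80 - 2 H$)
$\frac{24220 + 9561}{x{\left(O{\left(7 \right)} \right)} - 36793} = \frac{24220 + 9561}{\left(80 - 2 \cdot \frac{1}{10} \cdot 7\right) - 36793} = \frac{33781}{\left(80 - \frac{7}{5}\right) - 36793} = \frac{33781}{\frac{393}{5} - 36793} = \frac{33781}{- \frac{183572}{5}} = 33781 \left(- \frac{5}{183572}\right) = - \frac{168905}{183572}$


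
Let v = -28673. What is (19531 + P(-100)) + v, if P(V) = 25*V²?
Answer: 240858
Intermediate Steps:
(19531 + P(-100)) + v = (19531 + 25*(-100)²) - 28673 = (19531 + 25*10000) - 28673 = (19531 + 250000) - 28673 = 269531 - 28673 = 240858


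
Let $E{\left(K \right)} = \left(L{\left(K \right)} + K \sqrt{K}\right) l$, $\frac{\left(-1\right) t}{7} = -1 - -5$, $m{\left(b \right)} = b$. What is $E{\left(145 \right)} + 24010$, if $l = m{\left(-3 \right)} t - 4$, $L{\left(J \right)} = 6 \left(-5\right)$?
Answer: $21610 + 11600 \sqrt{145} \approx 1.6129 \cdot 10^{5}$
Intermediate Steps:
$L{\left(J \right)} = -30$
$t = -28$ ($t = - 7 \left(-1 - -5\right) = - 7 \left(-1 + 5\right) = \left(-7\right) 4 = -28$)
$l = 80$ ($l = \left(-3\right) \left(-28\right) - 4 = 84 - 4 = 80$)
$E{\left(K \right)} = -2400 + 80 K^{\frac{3}{2}}$ ($E{\left(K \right)} = \left(-30 + K \sqrt{K}\right) 80 = \left(-30 + K^{\frac{3}{2}}\right) 80 = -2400 + 80 K^{\frac{3}{2}}$)
$E{\left(145 \right)} + 24010 = \left(-2400 + 80 \cdot 145^{\frac{3}{2}}\right) + 24010 = \left(-2400 + 80 \cdot 145 \sqrt{145}\right) + 24010 = \left(-2400 + 11600 \sqrt{145}\right) + 24010 = 21610 + 11600 \sqrt{145}$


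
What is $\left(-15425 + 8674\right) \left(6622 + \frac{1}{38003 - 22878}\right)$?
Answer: $- \frac{676164977001}{15125} \approx -4.4705 \cdot 10^{7}$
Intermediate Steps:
$\left(-15425 + 8674\right) \left(6622 + \frac{1}{38003 - 22878}\right) = - 6751 \left(6622 + \frac{1}{38003 - 22878}\right) = - 6751 \left(6622 + \frac{1}{15125}\right) = \left(-6751\right) \frac{100157751}{15125} = - \frac{676164977001}{15125}$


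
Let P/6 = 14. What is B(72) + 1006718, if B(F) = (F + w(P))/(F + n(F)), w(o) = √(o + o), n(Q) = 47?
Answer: 119799514/119 + 2*√42/119 ≈ 1.0067e+6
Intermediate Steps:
P = 84 (P = 6*14 = 84)
w(o) = √2*√o (w(o) = √(2*o) = √2*√o)
B(F) = (F + 2*√42)/(47 + F) (B(F) = (F + √2*√84)/(F + 47) = (F + √2*(2*√21))/(47 + F) = (F + 2*√42)/(47 + F))
B(72) + 1006718 = (72 + 2*√42)/(47 + 72) + 1006718 = (72 + 2*√42)/119 + 1006718 = (72/119 + 2*√42/119) + 1006718 = 119799514/119 + 2*√42/119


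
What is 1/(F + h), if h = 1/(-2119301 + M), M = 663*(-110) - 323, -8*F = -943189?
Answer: 8770216/1033996407349 ≈ 8.4819e-6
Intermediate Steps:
F = 943189/8 (F = -⅛*(-943189) = 943189/8 ≈ 1.1790e+5)
M = -73253 (M = -72930 - 323 = -73253)
h = -1/2192554 (h = 1/(-2119301 - 73253) = 1/(-2192554) = -1/2192554 ≈ -4.5609e-7)
1/(F + h) = 1/(943189/8 - 1/2192554) = 1/(1033996407349/8770216) = 8770216/1033996407349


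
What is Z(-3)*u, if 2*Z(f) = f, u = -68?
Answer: 102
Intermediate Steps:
Z(f) = f/2
Z(-3)*u = ((½)*(-3))*(-68) = -3/2*(-68) = 102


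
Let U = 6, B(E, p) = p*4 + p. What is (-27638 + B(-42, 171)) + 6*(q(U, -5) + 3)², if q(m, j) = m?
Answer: -26297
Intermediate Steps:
B(E, p) = 5*p (B(E, p) = 4*p + p = 5*p)
(-27638 + B(-42, 171)) + 6*(q(U, -5) + 3)² = (-27638 + 5*171) + 6*(6 + 3)² = (-27638 + 855) + 6*9² = -26783 + 6*81 = -26783 + 486 = -26297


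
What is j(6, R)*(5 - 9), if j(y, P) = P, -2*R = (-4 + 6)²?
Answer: 8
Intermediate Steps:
R = -2 (R = -(-4 + 6)²/2 = -½*2² = -½*4 = -2)
j(6, R)*(5 - 9) = -2*(5 - 9) = -2*(-4) = 8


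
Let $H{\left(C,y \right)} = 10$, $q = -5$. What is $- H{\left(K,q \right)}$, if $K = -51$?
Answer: $-10$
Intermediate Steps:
$- H{\left(K,q \right)} = \left(-1\right) 10 = -10$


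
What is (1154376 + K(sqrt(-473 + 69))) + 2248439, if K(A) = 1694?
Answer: 3404509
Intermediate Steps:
(1154376 + K(sqrt(-473 + 69))) + 2248439 = (1154376 + 1694) + 2248439 = 1156070 + 2248439 = 3404509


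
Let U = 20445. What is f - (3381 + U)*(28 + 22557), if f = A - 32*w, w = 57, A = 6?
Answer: -538112028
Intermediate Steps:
f = -1818 (f = 6 - 32*57 = 6 - 1824 = -1818)
f - (3381 + U)*(28 + 22557) = -1818 - (3381 + 20445)*(28 + 22557) = -1818 - 23826*22585 = -1818 - 1*538110210 = -1818 - 538110210 = -538112028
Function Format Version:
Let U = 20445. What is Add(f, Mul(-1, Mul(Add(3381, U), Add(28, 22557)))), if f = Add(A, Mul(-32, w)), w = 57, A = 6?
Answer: -538112028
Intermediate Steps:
f = -1818 (f = Add(6, Mul(-32, 57)) = Add(6, -1824) = -1818)
Add(f, Mul(-1, Mul(Add(3381, U), Add(28, 22557)))) = Add(-1818, Mul(-1, Mul(Add(3381, 20445), Add(28, 22557)))) = Add(-1818, Mul(-1, Mul(23826, 22585))) = Add(-1818, Mul(-1, 538110210)) = Add(-1818, -538110210) = -538112028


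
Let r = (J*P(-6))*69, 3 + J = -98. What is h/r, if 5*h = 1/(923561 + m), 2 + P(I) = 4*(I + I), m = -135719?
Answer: 1/1372617724500 ≈ 7.2854e-13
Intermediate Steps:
J = -101 (J = -3 - 98 = -101)
P(I) = -2 + 8*I (P(I) = -2 + 4*(I + I) = -2 + 4*(2*I) = -2 + 8*I)
r = 348450 (r = -101*(-2 + 8*(-6))*69 = -101*(-2 - 48)*69 = -101*(-50)*69 = 5050*69 = 348450)
h = 1/3939210 (h = 1/(5*(923561 - 135719)) = (⅕)/787842 = (⅕)*(1/787842) = 1/3939210 ≈ 2.5386e-7)
h/r = (1/3939210)/348450 = (1/3939210)*(1/348450) = 1/1372617724500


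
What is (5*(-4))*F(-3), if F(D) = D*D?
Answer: -180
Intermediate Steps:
F(D) = D²
(5*(-4))*F(-3) = (5*(-4))*(-3)² = -20*9 = -180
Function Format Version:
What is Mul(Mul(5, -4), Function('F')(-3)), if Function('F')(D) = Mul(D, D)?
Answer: -180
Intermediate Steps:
Function('F')(D) = Pow(D, 2)
Mul(Mul(5, -4), Function('F')(-3)) = Mul(Mul(5, -4), Pow(-3, 2)) = Mul(-20, 9) = -180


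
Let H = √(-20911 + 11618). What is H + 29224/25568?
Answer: 3653/3196 + I*√9293 ≈ 1.143 + 96.4*I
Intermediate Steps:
H = I*√9293 (H = √(-9293) = I*√9293 ≈ 96.4*I)
H + 29224/25568 = I*√9293 + 29224/25568 = I*√9293 + 29224*(1/25568) = I*√9293 + 3653/3196 = 3653/3196 + I*√9293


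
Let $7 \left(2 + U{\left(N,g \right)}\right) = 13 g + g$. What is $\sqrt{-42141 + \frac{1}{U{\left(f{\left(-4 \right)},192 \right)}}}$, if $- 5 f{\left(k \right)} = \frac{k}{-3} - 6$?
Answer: $\frac{i \sqrt{6149382902}}{382} \approx 205.28 i$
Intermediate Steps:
$f{\left(k \right)} = \frac{6}{5} + \frac{k}{15}$ ($f{\left(k \right)} = - \frac{\frac{k}{-3} - 6}{5} = - \frac{k \left(- \frac{1}{3}\right) - 6}{5} = - \frac{- \frac{k}{3} - 6}{5} = - \frac{-6 - \frac{k}{3}}{5} = \frac{6}{5} + \frac{k}{15}$)
$U{\left(N,g \right)} = -2 + 2 g$ ($U{\left(N,g \right)} = -2 + \frac{13 g + g}{7} = -2 + \frac{14 g}{7} = -2 + 2 g$)
$\sqrt{-42141 + \frac{1}{U{\left(f{\left(-4 \right)},192 \right)}}} = \sqrt{-42141 + \frac{1}{-2 + 2 \cdot 192}} = \sqrt{-42141 + \frac{1}{-2 + 384}} = \sqrt{-42141 + \frac{1}{382}} = \sqrt{- \frac{16097861}{382}} = \frac{i \sqrt{6149382902}}{382}$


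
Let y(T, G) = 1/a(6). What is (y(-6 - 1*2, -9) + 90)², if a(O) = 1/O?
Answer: 9216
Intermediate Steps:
a(O) = 1/O
y(T, G) = 6 (y(T, G) = 1/(1/6) = 1/(⅙) = 6)
(y(-6 - 1*2, -9) + 90)² = (6 + 90)² = 96² = 9216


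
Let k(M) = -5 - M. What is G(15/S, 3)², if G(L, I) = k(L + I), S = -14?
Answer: 9409/196 ≈ 48.005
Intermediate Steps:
G(L, I) = -5 - I - L (G(L, I) = -5 - (L + I) = -5 - (I + L) = -5 + (-I - L) = -5 - I - L)
G(15/S, 3)² = (-5 - 1*3 - 15/(-14))² = (-5 - 3 - 15*(-1)/14)² = (-5 - 3 - 1*(-15/14))² = (-5 - 3 + 15/14)² = (-97/14)² = 9409/196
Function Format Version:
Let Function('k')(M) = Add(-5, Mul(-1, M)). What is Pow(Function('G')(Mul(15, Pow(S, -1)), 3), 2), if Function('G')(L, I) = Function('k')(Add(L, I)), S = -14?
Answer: Rational(9409, 196) ≈ 48.005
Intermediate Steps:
Function('G')(L, I) = Add(-5, Mul(-1, I), Mul(-1, L)) (Function('G')(L, I) = Add(-5, Mul(-1, Add(L, I))) = Add(-5, Mul(-1, Add(I, L))) = Add(-5, Add(Mul(-1, I), Mul(-1, L))) = Add(-5, Mul(-1, I), Mul(-1, L)))
Pow(Function('G')(Mul(15, Pow(S, -1)), 3), 2) = Pow(Add(-5, Mul(-1, 3), Mul(-1, Mul(15, Pow(-14, -1)))), 2) = Pow(Add(-5, -3, Mul(-1, Mul(15, Rational(-1, 14)))), 2) = Pow(Add(-5, -3, Mul(-1, Rational(-15, 14))), 2) = Pow(Add(-5, -3, Rational(15, 14)), 2) = Pow(Rational(-97, 14), 2) = Rational(9409, 196)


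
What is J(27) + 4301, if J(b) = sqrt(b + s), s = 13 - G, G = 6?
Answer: 4301 + sqrt(34) ≈ 4306.8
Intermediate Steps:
s = 7 (s = 13 - 1*6 = 13 - 6 = 7)
J(b) = sqrt(7 + b) (J(b) = sqrt(b + 7) = sqrt(7 + b))
J(27) + 4301 = sqrt(7 + 27) + 4301 = sqrt(34) + 4301 = 4301 + sqrt(34)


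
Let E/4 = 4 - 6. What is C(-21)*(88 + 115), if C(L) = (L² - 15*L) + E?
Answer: 151844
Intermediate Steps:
E = -8 (E = 4*(4 - 6) = 4*(-2) = -8)
C(L) = -8 + L² - 15*L (C(L) = (L² - 15*L) - 8 = -8 + L² - 15*L)
C(-21)*(88 + 115) = (-8 + (-21)² - 15*(-21))*(88 + 115) = (-8 + 441 + 315)*203 = 748*203 = 151844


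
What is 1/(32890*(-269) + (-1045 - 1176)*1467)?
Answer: -1/12105617 ≈ -8.2606e-8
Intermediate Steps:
1/(32890*(-269) + (-1045 - 1176)*1467) = 1/(-8847410 - 2221*1467) = 1/(-8847410 - 3258207) = 1/(-12105617) = -1/12105617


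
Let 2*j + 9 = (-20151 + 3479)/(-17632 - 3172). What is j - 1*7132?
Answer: -74229705/10402 ≈ -7136.1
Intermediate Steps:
j = -42641/10402 (j = -9/2 + ((-20151 + 3479)/(-17632 - 3172))/2 = -9/2 + (-16672/(-20804))/2 = -9/2 + (-16672*(-1/20804))/2 = -9/2 + (½)*(4168/5201) = -9/2 + 2084/5201 = -42641/10402 ≈ -4.0993)
j - 1*7132 = -42641/10402 - 1*7132 = -42641/10402 - 7132 = -74229705/10402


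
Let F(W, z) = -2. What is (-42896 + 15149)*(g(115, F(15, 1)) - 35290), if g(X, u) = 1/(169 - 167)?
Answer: 1958355513/2 ≈ 9.7918e+8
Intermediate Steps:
g(X, u) = ½ (g(X, u) = 1/2 = ½)
(-42896 + 15149)*(g(115, F(15, 1)) - 35290) = (-42896 + 15149)*(½ - 35290) = -27747*(-70579/2) = 1958355513/2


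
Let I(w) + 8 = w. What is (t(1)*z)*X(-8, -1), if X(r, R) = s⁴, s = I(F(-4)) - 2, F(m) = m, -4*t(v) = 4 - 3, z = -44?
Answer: 422576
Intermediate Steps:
t(v) = -¼ (t(v) = -(4 - 3)/4 = -¼*1 = -¼)
I(w) = -8 + w
s = -14 (s = (-8 - 4) - 2 = -12 - 2 = -14)
X(r, R) = 38416 (X(r, R) = (-14)⁴ = 38416)
(t(1)*z)*X(-8, -1) = -¼*(-44)*38416 = 11*38416 = 422576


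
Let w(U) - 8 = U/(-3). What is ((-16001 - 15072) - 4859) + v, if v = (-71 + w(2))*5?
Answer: -108751/3 ≈ -36250.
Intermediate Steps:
w(U) = 8 - U/3 (w(U) = 8 + U/(-3) = 8 + U*(-⅓) = 8 - U/3)
v = -955/3 (v = (-71 + (8 - ⅓*2))*5 = (-71 + (8 - ⅔))*5 = (-71 + 22/3)*5 = -191/3*5 = -955/3 ≈ -318.33)
((-16001 - 15072) - 4859) + v = ((-16001 - 15072) - 4859) - 955/3 = (-31073 - 4859) - 955/3 = -35932 - 955/3 = -108751/3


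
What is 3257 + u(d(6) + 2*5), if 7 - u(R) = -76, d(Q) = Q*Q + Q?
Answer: 3340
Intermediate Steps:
d(Q) = Q + Q² (d(Q) = Q² + Q = Q + Q²)
u(R) = 83 (u(R) = 7 - 1*(-76) = 7 + 76 = 83)
3257 + u(d(6) + 2*5) = 3257 + 83 = 3340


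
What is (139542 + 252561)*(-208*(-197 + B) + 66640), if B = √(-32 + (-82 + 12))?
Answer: 42196556448 - 81557424*I*√102 ≈ 4.2197e+10 - 8.2369e+8*I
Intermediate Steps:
B = I*√102 (B = √(-32 - 70) = √(-102) = I*√102 ≈ 10.1*I)
(139542 + 252561)*(-208*(-197 + B) + 66640) = (139542 + 252561)*(-208*(-197 + I*√102) + 66640) = 392103*((40976 - 208*I*√102) + 66640) = 392103*(107616 - 208*I*√102) = 42196556448 - 81557424*I*√102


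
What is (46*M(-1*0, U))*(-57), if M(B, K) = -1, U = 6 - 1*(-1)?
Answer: 2622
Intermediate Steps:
U = 7 (U = 6 + 1 = 7)
(46*M(-1*0, U))*(-57) = (46*(-1))*(-57) = -46*(-57) = 2622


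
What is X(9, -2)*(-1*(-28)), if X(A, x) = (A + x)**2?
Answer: 1372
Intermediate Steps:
X(9, -2)*(-1*(-28)) = (9 - 2)**2*(-1*(-28)) = 7**2*28 = 49*28 = 1372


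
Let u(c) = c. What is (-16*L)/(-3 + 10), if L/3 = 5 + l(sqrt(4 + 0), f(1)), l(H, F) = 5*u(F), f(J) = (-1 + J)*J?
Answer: -240/7 ≈ -34.286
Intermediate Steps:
f(J) = J*(-1 + J)
l(H, F) = 5*F
L = 15 (L = 3*(5 + 5*(1*(-1 + 1))) = 3*(5 + 5*(1*0)) = 3*(5 + 5*0) = 3*(5 + 0) = 3*5 = 15)
(-16*L)/(-3 + 10) = (-16*15)/(-3 + 10) = -240/7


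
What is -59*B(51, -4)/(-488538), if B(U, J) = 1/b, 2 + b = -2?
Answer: -59/1954152 ≈ -3.0192e-5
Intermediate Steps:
b = -4 (b = -2 - 2 = -4)
B(U, J) = -¼ (B(U, J) = 1/(-4) = -¼)
-59*B(51, -4)/(-488538) = -59*(-¼)/(-488538) = (59/4)*(-1/488538) = -59/1954152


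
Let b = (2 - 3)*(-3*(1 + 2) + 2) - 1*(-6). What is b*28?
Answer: 364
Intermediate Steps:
b = 13 (b = -(-3*3 + 2) + 6 = -(-9 + 2) + 6 = -1*(-7) + 6 = 7 + 6 = 13)
b*28 = 13*28 = 364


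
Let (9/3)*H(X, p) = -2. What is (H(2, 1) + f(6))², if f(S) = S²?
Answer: 11236/9 ≈ 1248.4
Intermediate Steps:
H(X, p) = -⅔ (H(X, p) = (⅓)*(-2) = -⅔)
(H(2, 1) + f(6))² = (-⅔ + 6²)² = (-⅔ + 36)² = (106/3)² = 11236/9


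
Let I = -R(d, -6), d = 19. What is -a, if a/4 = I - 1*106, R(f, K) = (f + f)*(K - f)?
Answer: -3376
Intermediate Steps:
R(f, K) = 2*f*(K - f) (R(f, K) = (2*f)*(K - f) = 2*f*(K - f))
I = 950 (I = -2*19*(-6 - 1*19) = -2*19*(-6 - 19) = -2*19*(-25) = -1*(-950) = 950)
a = 3376 (a = 4*(950 - 1*106) = 4*(950 - 106) = 4*844 = 3376)
-a = -1*3376 = -3376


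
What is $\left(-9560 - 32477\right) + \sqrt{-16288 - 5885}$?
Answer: $-42037 + i \sqrt{22173} \approx -42037.0 + 148.91 i$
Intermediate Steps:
$\left(-9560 - 32477\right) + \sqrt{-16288 - 5885} = -42037 + \sqrt{-16288 - 5885} = -42037 + \sqrt{-22173} = -42037 + i \sqrt{22173}$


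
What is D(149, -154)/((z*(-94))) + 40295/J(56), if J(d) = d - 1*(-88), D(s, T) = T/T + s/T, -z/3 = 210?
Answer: 1020793237/3647952 ≈ 279.83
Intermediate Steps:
z = -630 (z = -3*210 = -630)
D(s, T) = 1 + s/T
J(d) = 88 + d (J(d) = d + 88 = 88 + d)
D(149, -154)/((z*(-94))) + 40295/J(56) = ((-154 + 149)/(-154))/((-630*(-94))) + 40295/(88 + 56) = -1/154*(-5)/59220 + 40295/144 = (5/154)*(1/59220) + 40295*(1/144) = 1/1823976 + 40295/144 = 1020793237/3647952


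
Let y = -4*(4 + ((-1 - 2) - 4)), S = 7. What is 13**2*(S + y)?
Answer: 3211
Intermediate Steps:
y = 12 (y = -4*(4 + (-3 - 4)) = -4*(4 - 7) = -4*(-3) = 12)
13**2*(S + y) = 13**2*(7 + 12) = 169*19 = 3211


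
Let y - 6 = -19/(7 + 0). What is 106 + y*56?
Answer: 290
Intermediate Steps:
y = 23/7 (y = 6 - 19/(7 + 0) = 6 - 19/7 = 23/7 ≈ 3.2857)
106 + y*56 = 106 + (23/7)*56 = 106 + 184 = 290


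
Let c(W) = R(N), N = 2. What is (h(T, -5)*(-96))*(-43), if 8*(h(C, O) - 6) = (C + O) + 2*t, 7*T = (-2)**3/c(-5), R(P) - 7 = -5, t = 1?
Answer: 160476/7 ≈ 22925.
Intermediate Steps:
R(P) = 2 (R(P) = 7 - 5 = 2)
c(W) = 2
T = -4/7 (T = ((-2)**3/2)/7 = (-8*1/2)/7 = (1/7)*(-4) = -4/7 ≈ -0.57143)
h(C, O) = 25/4 + C/8 + O/8 (h(C, O) = 6 + ((C + O) + 2*1)/8 = 6 + ((C + O) + 2)/8 = 6 + (2 + C + O)/8 = 6 + (1/4 + C/8 + O/8) = 25/4 + C/8 + O/8)
(h(T, -5)*(-96))*(-43) = ((25/4 + (1/8)*(-4/7) + (1/8)*(-5))*(-96))*(-43) = ((25/4 - 1/14 - 5/8)*(-96))*(-43) = ((311/56)*(-96))*(-43) = -3732/7*(-43) = 160476/7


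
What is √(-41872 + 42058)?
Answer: √186 ≈ 13.638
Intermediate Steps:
√(-41872 + 42058) = √186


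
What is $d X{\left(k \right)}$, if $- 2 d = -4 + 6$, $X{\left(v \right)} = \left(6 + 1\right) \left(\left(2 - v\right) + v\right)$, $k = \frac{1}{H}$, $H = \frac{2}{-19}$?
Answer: $-14$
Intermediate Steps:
$H = - \frac{2}{19}$ ($H = 2 \left(- \frac{1}{19}\right) = - \frac{2}{19} \approx -0.10526$)
$k = - \frac{19}{2}$ ($k = \frac{1}{- \frac{2}{19}} = - \frac{19}{2} \approx -9.5$)
$X{\left(v \right)} = 14$ ($X{\left(v \right)} = 7 \cdot 2 = 14$)
$d = -1$ ($d = - \frac{-4 + 6}{2} = \left(- \frac{1}{2}\right) 2 = -1$)
$d X{\left(k \right)} = \left(-1\right) 14 = -14$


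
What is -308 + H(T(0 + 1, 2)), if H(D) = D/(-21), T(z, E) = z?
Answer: -6469/21 ≈ -308.05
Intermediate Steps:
H(D) = -D/21 (H(D) = D*(-1/21) = -D/21)
-308 + H(T(0 + 1, 2)) = -308 - (0 + 1)/21 = -308 - 1/21*1 = -308 - 1/21 = -6469/21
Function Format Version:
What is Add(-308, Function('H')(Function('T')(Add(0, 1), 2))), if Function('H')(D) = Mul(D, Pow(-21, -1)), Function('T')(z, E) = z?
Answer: Rational(-6469, 21) ≈ -308.05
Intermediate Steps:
Function('H')(D) = Mul(Rational(-1, 21), D) (Function('H')(D) = Mul(D, Rational(-1, 21)) = Mul(Rational(-1, 21), D))
Add(-308, Function('H')(Function('T')(Add(0, 1), 2))) = Add(-308, Mul(Rational(-1, 21), Add(0, 1))) = Add(-308, Mul(Rational(-1, 21), 1)) = Add(-308, Rational(-1, 21)) = Rational(-6469, 21)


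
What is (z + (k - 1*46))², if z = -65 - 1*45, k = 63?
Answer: 8649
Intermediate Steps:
z = -110 (z = -65 - 45 = -110)
(z + (k - 1*46))² = (-110 + (63 - 1*46))² = (-110 + (63 - 46))² = (-110 + 17)² = (-93)² = 8649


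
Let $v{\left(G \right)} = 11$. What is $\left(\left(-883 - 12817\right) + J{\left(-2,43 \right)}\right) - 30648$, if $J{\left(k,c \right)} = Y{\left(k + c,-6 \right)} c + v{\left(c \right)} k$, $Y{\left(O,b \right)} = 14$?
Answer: $-43768$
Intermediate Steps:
$J{\left(k,c \right)} = 11 k + 14 c$ ($J{\left(k,c \right)} = 14 c + 11 k = 11 k + 14 c$)
$\left(\left(-883 - 12817\right) + J{\left(-2,43 \right)}\right) - 30648 = \left(\left(-883 - 12817\right) + \left(11 \left(-2\right) + 14 \cdot 43\right)\right) - 30648 = \left(\left(-883 - 12817\right) + \left(-22 + 602\right)\right) - 30648 = \left(-13700 + 580\right) - 30648 = -13120 - 30648 = -43768$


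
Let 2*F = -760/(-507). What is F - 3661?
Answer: -1855747/507 ≈ -3660.3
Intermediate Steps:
F = 380/507 (F = (-760/(-507))/2 = (-760*(-1/507))/2 = (1/2)*(760/507) = 380/507 ≈ 0.74951)
F - 3661 = 380/507 - 3661 = -1855747/507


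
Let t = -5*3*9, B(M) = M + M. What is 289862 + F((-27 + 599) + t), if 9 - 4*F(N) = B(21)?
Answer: 1159415/4 ≈ 2.8985e+5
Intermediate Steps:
B(M) = 2*M
t = -135 (t = -15*9 = -135)
F(N) = -33/4 (F(N) = 9/4 - 21/2 = -33/4)
289862 + F((-27 + 599) + t) = 289862 - 33/4 = 1159415/4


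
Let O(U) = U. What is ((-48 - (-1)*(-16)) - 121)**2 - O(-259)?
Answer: 34484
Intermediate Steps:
((-48 - (-1)*(-16)) - 121)**2 - O(-259) = ((-48 - (-1)*(-16)) - 121)**2 - 1*(-259) = ((-48 - 1*16) - 121)**2 + 259 = ((-48 - 16) - 121)**2 + 259 = (-64 - 121)**2 + 259 = (-185)**2 + 259 = 34225 + 259 = 34484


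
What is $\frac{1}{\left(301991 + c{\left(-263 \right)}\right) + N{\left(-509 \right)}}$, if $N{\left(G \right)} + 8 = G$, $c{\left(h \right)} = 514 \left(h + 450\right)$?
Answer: $\frac{1}{397592} \approx 2.5151 \cdot 10^{-6}$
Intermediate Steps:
$c{\left(h \right)} = 231300 + 514 h$ ($c{\left(h \right)} = 514 \left(450 + h\right) = 231300 + 514 h$)
$N{\left(G \right)} = -8 + G$
$\frac{1}{\left(301991 + c{\left(-263 \right)}\right) + N{\left(-509 \right)}} = \frac{1}{\left(301991 + \left(231300 + 514 \left(-263\right)\right)\right) - 517} = \frac{1}{\left(301991 + \left(231300 - 135182\right)\right) - 517} = \frac{1}{\left(301991 + 96118\right) - 517} = \frac{1}{398109 - 517} = \frac{1}{397592}$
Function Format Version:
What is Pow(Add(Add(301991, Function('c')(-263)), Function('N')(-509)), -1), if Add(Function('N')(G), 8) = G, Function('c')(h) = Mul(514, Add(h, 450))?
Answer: Rational(1, 397592) ≈ 2.5151e-6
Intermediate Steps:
Function('c')(h) = Add(231300, Mul(514, h)) (Function('c')(h) = Mul(514, Add(450, h)) = Add(231300, Mul(514, h)))
Function('N')(G) = Add(-8, G)
Pow(Add(Add(301991, Function('c')(-263)), Function('N')(-509)), -1) = Pow(Add(Add(301991, Add(231300, Mul(514, -263))), Add(-8, -509)), -1) = Pow(Add(Add(301991, Add(231300, -135182)), -517), -1) = Pow(Add(Add(301991, 96118), -517), -1) = Pow(Add(398109, -517), -1) = Pow(397592, -1) = Rational(1, 397592)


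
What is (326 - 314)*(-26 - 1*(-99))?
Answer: 876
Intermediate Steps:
(326 - 314)*(-26 - 1*(-99)) = 12*(-26 + 99) = 12*73 = 876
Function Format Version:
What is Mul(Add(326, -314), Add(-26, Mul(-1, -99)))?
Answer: 876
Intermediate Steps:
Mul(Add(326, -314), Add(-26, Mul(-1, -99))) = Mul(12, Add(-26, 99)) = Mul(12, 73) = 876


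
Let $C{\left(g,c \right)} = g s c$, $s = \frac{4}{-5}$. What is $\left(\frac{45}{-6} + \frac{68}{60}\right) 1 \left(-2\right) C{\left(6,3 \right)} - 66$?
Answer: $- \frac{6234}{25} \approx -249.36$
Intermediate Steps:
$s = - \frac{4}{5}$ ($s = 4 \left(- \frac{1}{5}\right) = - \frac{4}{5} \approx -0.8$)
$C{\left(g,c \right)} = - \frac{4 c g}{5}$ ($C{\left(g,c \right)} = g \left(- \frac{4}{5}\right) c = - \frac{4 g}{5} c = - \frac{4 c g}{5}$)
$\left(\frac{45}{-6} + \frac{68}{60}\right) 1 \left(-2\right) C{\left(6,3 \right)} - 66 = \left(\frac{45}{-6} + \frac{68}{60}\right) 1 \left(-2\right) \left(\left(- \frac{4}{5}\right) 3 \cdot 6\right) - 66 = \left(45 \left(- \frac{1}{6}\right) + 68 \cdot \frac{1}{60}\right) \left(\left(-2\right) \left(- \frac{72}{5}\right)\right) - 66 = \left(- \frac{15}{2} + \frac{17}{15}\right) \frac{144}{5} - 66 = \left(- \frac{191}{30}\right) \frac{144}{5} - 66 = - \frac{4584}{25} - 66 = - \frac{6234}{25}$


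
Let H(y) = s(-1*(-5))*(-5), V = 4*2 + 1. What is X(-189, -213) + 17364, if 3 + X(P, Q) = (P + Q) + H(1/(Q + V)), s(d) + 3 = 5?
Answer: 16949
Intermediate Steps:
V = 9 (V = 8 + 1 = 9)
s(d) = 2 (s(d) = -3 + 5 = 2)
H(y) = -10 (H(y) = 2*(-5) = -10)
X(P, Q) = -13 + P + Q (X(P, Q) = -3 + ((P + Q) - 10) = -3 + (-10 + P + Q) = -13 + P + Q)
X(-189, -213) + 17364 = (-13 - 189 - 213) + 17364 = -415 + 17364 = 16949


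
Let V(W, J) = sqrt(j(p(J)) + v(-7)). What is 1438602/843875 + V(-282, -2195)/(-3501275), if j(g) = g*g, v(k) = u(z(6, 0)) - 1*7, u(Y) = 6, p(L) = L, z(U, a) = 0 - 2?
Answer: 1438602/843875 - 6*sqrt(133834)/3501275 ≈ 1.7041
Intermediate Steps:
z(U, a) = -2
v(k) = -1 (v(k) = 6 - 1*7 = 6 - 7 = -1)
j(g) = g**2
V(W, J) = sqrt(-1 + J**2) (V(W, J) = sqrt(J**2 - 1) = sqrt(-1 + J**2))
1438602/843875 + V(-282, -2195)/(-3501275) = 1438602/843875 + sqrt(-1 + (-2195)**2)/(-3501275) = 1438602*(1/843875) + sqrt(-1 + 4818025)*(-1/3501275) = 1438602/843875 + sqrt(4818024)*(-1/3501275) = 1438602/843875 + (6*sqrt(133834))*(-1/3501275) = 1438602/843875 - 6*sqrt(133834)/3501275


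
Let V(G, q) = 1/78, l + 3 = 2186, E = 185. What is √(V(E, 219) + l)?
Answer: 35*√10842/78 ≈ 46.723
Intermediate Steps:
l = 2183 (l = -3 + 2186 = 2183)
V(G, q) = 1/78
√(V(E, 219) + l) = √(1/78 + 2183) = √(170275/78) = 35*√10842/78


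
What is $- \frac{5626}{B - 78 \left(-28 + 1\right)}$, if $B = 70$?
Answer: $- \frac{2813}{1088} \approx -2.5855$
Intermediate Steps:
$- \frac{5626}{B - 78 \left(-28 + 1\right)} = - \frac{5626}{70 - 78 \left(-28 + 1\right)} = - \frac{5626}{70 - -2106} = - \frac{5626}{70 + 2106} = - \frac{5626}{2176} = \left(-5626\right) \frac{1}{2176} = - \frac{2813}{1088}$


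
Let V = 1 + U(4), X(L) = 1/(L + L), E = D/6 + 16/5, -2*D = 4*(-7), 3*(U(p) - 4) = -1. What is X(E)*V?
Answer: 35/83 ≈ 0.42169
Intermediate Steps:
U(p) = 11/3 (U(p) = 4 + (1/3)*(-1) = 4 - 1/3 = 11/3)
D = 14 (D = -2*(-7) = -1/2*(-28) = 14)
E = 83/15 (E = 14/6 + 16/5 = 14*(1/6) + 16*(1/5) = 7/3 + 16/5 = 83/15 ≈ 5.5333)
X(L) = 1/(2*L)
V = 14/3 (V = 1 + 11/3 = 14/3 ≈ 4.6667)
X(E)*V = (1/(2*(83/15)))*(14/3) = ((1/2)*(15/83))*(14/3) = (15/166)*(14/3) = 35/83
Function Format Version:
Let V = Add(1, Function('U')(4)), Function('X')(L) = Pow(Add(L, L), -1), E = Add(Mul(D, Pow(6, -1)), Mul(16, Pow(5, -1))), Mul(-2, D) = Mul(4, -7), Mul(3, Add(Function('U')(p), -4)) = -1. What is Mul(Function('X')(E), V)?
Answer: Rational(35, 83) ≈ 0.42169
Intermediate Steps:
Function('U')(p) = Rational(11, 3) (Function('U')(p) = Add(4, Mul(Rational(1, 3), -1)) = Add(4, Rational(-1, 3)) = Rational(11, 3))
D = 14 (D = Mul(Rational(-1, 2), Mul(4, -7)) = Mul(Rational(-1, 2), -28) = 14)
E = Rational(83, 15) (E = Add(Mul(14, Pow(6, -1)), Mul(16, Pow(5, -1))) = Add(Mul(14, Rational(1, 6)), Mul(16, Rational(1, 5))) = Add(Rational(7, 3), Rational(16, 5)) = Rational(83, 15) ≈ 5.5333)
Function('X')(L) = Mul(Rational(1, 2), Pow(L, -1)) (Function('X')(L) = Pow(Mul(2, L), -1) = Mul(Rational(1, 2), Pow(L, -1)))
V = Rational(14, 3) (V = Add(1, Rational(11, 3)) = Rational(14, 3) ≈ 4.6667)
Mul(Function('X')(E), V) = Mul(Mul(Rational(1, 2), Pow(Rational(83, 15), -1)), Rational(14, 3)) = Mul(Mul(Rational(1, 2), Rational(15, 83)), Rational(14, 3)) = Mul(Rational(15, 166), Rational(14, 3)) = Rational(35, 83)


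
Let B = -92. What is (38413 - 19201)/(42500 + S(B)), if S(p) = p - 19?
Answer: 19212/42389 ≈ 0.45323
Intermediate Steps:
S(p) = -19 + p
(38413 - 19201)/(42500 + S(B)) = (38413 - 19201)/(42500 + (-19 - 92)) = 19212/(42500 - 111) = 19212/42389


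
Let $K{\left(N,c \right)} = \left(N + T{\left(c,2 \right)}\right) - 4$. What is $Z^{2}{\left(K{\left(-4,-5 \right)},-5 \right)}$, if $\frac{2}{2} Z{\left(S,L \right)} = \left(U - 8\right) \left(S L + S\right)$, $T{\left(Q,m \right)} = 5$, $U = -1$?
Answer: $11664$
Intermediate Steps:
$K{\left(N,c \right)} = 1 + N$ ($K{\left(N,c \right)} = \left(N + 5\right) - 4 = \left(5 + N\right) - 4 = 1 + N$)
$Z{\left(S,L \right)} = - 9 S - 9 L S$ ($Z{\left(S,L \right)} = \left(-1 - 8\right) \left(S L + S\right) = - 9 \left(L S + S\right) = - 9 \left(S + L S\right) = - 9 S - 9 L S$)
$Z^{2}{\left(K{\left(-4,-5 \right)},-5 \right)} = \left(- 9 \left(1 - 4\right) \left(1 - 5\right)\right)^{2} = \left(\left(-9\right) \left(-3\right) \left(-4\right)\right)^{2} = \left(-108\right)^{2} = 11664$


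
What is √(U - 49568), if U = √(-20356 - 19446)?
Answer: √(-49568 + I*√39802) ≈ 0.448 + 222.64*I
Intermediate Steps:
U = I*√39802 (U = √(-39802) = I*√39802 ≈ 199.5*I)
√(U - 49568) = √(I*√39802 - 49568) = √(-49568 + I*√39802)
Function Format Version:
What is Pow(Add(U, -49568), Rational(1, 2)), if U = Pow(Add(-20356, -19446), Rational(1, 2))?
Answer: Pow(Add(-49568, Mul(I, Pow(39802, Rational(1, 2)))), Rational(1, 2)) ≈ Add(0.4480, Mul(222.64, I))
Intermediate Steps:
U = Mul(I, Pow(39802, Rational(1, 2))) (U = Pow(-39802, Rational(1, 2)) = Mul(I, Pow(39802, Rational(1, 2))) ≈ Mul(199.50, I))
Pow(Add(U, -49568), Rational(1, 2)) = Pow(Add(Mul(I, Pow(39802, Rational(1, 2))), -49568), Rational(1, 2)) = Pow(Add(-49568, Mul(I, Pow(39802, Rational(1, 2)))), Rational(1, 2))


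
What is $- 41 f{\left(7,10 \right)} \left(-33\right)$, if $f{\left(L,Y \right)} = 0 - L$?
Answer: $-9471$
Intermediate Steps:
$f{\left(L,Y \right)} = - L$
$- 41 f{\left(7,10 \right)} \left(-33\right) = - 41 \left(\left(-1\right) 7\right) \left(-33\right) = \left(-41\right) \left(-7\right) \left(-33\right) = 287 \left(-33\right) = -9471$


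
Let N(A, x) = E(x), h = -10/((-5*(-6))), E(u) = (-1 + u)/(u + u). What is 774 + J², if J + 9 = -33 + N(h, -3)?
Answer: 22342/9 ≈ 2482.4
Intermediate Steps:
E(u) = (-1 + u)/(2*u) (E(u) = (-1 + u)/((2*u)) = (-1 + u)*(1/(2*u)) = (-1 + u)/(2*u))
h = -⅓ (h = -10/30 = -10*1/30 = -⅓ ≈ -0.33333)
N(A, x) = (-1 + x)/(2*x)
J = -124/3 (J = -9 + (-33 + (½)*(-1 - 3)/(-3)) = -9 + (-33 + (½)*(-⅓)*(-4)) = -9 + (-33 + ⅔) = -9 - 97/3 = -124/3 ≈ -41.333)
774 + J² = 774 + (-124/3)² = 774 + 15376/9 = 22342/9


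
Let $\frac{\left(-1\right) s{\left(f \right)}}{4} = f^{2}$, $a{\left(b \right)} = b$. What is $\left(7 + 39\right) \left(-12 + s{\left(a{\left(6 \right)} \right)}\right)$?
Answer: $-7176$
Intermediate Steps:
$s{\left(f \right)} = - 4 f^{2}$
$\left(7 + 39\right) \left(-12 + s{\left(a{\left(6 \right)} \right)}\right) = \left(7 + 39\right) \left(-12 - 4 \cdot 6^{2}\right) = 46 \left(-12 - 144\right) = 46 \left(-156\right) = -7176$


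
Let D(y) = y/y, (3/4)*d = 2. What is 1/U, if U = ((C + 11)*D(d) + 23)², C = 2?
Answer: 1/1296 ≈ 0.00077160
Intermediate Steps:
d = 8/3 (d = (4/3)*2 = 8/3 ≈ 2.6667)
D(y) = 1
U = 1296 (U = ((2 + 11)*1 + 23)² = (13*1 + 23)² = (13 + 23)² = 36² = 1296)
1/U = 1/1296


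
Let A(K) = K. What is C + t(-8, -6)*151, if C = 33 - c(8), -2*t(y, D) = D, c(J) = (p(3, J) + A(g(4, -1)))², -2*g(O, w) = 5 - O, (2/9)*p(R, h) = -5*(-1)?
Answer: 2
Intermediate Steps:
p(R, h) = 45/2 (p(R, h) = 9*(-5*(-1))/2 = (9/2)*5 = 45/2)
g(O, w) = -5/2 + O/2 (g(O, w) = -(5 - O)/2 = -5/2 + O/2)
c(J) = 484 (c(J) = (45/2 + (-5/2 + (½)*4))² = (45/2 + (-5/2 + 2))² = (45/2 - ½)² = 22² = 484)
t(y, D) = -D/2
C = -451 (C = 33 - 1*484 = 33 - 484 = -451)
C + t(-8, -6)*151 = -451 - ½*(-6)*151 = -451 + 3*151 = -451 + 453 = 2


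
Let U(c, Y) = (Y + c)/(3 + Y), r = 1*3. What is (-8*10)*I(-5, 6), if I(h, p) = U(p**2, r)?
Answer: -520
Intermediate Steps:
r = 3
U(c, Y) = (Y + c)/(3 + Y)
I(h, p) = 1/2 + p**2/6 (I(h, p) = (3 + p**2)/(3 + 3) = (3 + p**2)/6 = 1/2 + p**2/6)
(-8*10)*I(-5, 6) = (-8*10)*(1/2 + (1/6)*6**2) = -80*(1/2 + (1/6)*36) = -80*(1/2 + 6) = -80*13/2 = -520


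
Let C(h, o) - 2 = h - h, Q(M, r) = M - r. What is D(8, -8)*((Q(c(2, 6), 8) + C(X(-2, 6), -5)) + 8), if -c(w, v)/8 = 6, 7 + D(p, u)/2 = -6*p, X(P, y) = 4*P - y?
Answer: 5060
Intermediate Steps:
X(P, y) = -y + 4*P
D(p, u) = -14 - 12*p (D(p, u) = -14 + 2*(-6*p) = -14 - 12*p)
c(w, v) = -48 (c(w, v) = -8*6 = -48)
C(h, o) = 2 (C(h, o) = 2 + (h - h) = 2 + 0 = 2)
D(8, -8)*((Q(c(2, 6), 8) + C(X(-2, 6), -5)) + 8) = (-14 - 12*8)*(((-48 - 1*8) + 2) + 8) = (-14 - 96)*(((-48 - 8) + 2) + 8) = -110*((-56 + 2) + 8) = -110*(-54 + 8) = -110*(-46) = 5060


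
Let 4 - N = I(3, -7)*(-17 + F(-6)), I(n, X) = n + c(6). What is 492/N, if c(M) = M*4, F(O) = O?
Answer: 492/625 ≈ 0.78720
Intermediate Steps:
c(M) = 4*M
I(n, X) = 24 + n (I(n, X) = n + 4*6 = n + 24 = 24 + n)
N = 625 (N = 4 - (24 + 3)*(-17 - 6) = 4 - 27*(-23) = 4 - 1*(-621) = 4 + 621 = 625)
492/N = 492/625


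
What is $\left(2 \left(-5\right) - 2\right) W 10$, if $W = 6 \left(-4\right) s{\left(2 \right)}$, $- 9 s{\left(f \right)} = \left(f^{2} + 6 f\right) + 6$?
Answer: $-7040$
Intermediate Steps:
$s{\left(f \right)} = - \frac{2}{3} - \frac{2 f}{3} - \frac{f^{2}}{9}$ ($s{\left(f \right)} = - \frac{\left(f^{2} + 6 f\right) + 6}{9} = - \frac{6 + f^{2} + 6 f}{9} = - \frac{2}{3} - \frac{2 f}{3} - \frac{f^{2}}{9}$)
$W = \frac{176}{3}$ ($W = 6 \left(-4\right) \left(- \frac{2}{3} - \frac{4}{3} - \frac{2^{2}}{9}\right) = - 24 \left(- \frac{2}{3} - \frac{4}{3} - \frac{4}{9}\right) = \left(-24\right) \left(- \frac{22}{9}\right) = \frac{176}{3} \approx 58.667$)
$\left(2 \left(-5\right) - 2\right) W 10 = \left(2 \left(-5\right) - 2\right) \frac{176}{3} \cdot 10 = \left(-10 - 2\right) \frac{176}{3} \cdot 10 = \left(-12\right) \frac{176}{3} \cdot 10 = \left(-704\right) 10 = -7040$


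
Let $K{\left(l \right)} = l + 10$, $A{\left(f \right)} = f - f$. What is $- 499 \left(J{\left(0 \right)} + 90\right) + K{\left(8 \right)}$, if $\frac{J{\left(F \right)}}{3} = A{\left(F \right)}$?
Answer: $-44892$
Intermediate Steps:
$A{\left(f \right)} = 0$
$J{\left(F \right)} = 0$ ($J{\left(F \right)} = 3 \cdot 0 = 0$)
$K{\left(l \right)} = 10 + l$
$- 499 \left(J{\left(0 \right)} + 90\right) + K{\left(8 \right)} = - 499 \left(0 + 90\right) + \left(10 + 8\right) = \left(-499\right) 90 + 18 = -44910 + 18 = -44892$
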